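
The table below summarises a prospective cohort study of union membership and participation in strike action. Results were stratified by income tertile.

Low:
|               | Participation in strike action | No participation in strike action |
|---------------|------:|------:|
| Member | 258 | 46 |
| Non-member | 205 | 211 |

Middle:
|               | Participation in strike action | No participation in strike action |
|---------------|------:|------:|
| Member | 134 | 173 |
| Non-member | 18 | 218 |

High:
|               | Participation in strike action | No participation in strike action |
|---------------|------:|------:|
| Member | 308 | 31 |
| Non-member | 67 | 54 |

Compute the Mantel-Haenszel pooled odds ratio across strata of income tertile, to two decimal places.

OR_MH = Σ(aᵢdᵢ/nᵢ) / Σ(bᵢcᵢ/nᵢ), where nᵢ is the stratum total.
Stratum 1 (Low): n = 720; a·d/n = 258·211/720 = 75.6083; b·c/n = 46·205/720 = 13.0972
Stratum 2 (Middle): n = 543; a·d/n = 134·218/543 = 53.7974; b·c/n = 173·18/543 = 5.7348
Stratum 3 (High): n = 460; a·d/n = 308·54/460 = 36.1565; b·c/n = 31·67/460 = 4.5152
OR_MH = (75.6083 + 53.7974 + 36.1565) / (13.0972 + 5.7348 + 4.5152) = 165.5623 / 23.3472 = 7.09130

7.09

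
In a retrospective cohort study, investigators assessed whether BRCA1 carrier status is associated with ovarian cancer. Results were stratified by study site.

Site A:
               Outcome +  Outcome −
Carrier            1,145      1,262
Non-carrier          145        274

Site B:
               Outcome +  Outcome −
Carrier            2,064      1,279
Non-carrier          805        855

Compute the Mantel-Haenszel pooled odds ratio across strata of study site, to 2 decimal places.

1.71

OR_MH = Σ(aᵢdᵢ/nᵢ) / Σ(bᵢcᵢ/nᵢ), where nᵢ is the stratum total.
Stratum 1 (Site A): n = 2826; a·d/n = 1145·274/2826 = 111.0156; b·c/n = 1262·145/2826 = 64.7523
Stratum 2 (Site B): n = 5003; a·d/n = 2064·855/5003 = 352.7324; b·c/n = 1279·805/5003 = 205.7955
OR_MH = (111.0156 + 352.7324) / (64.7523 + 205.7955) = 463.7479 / 270.5478 = 1.71411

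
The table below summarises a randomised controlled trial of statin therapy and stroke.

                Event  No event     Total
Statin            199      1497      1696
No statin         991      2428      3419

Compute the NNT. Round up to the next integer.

6

Risk in treated group = 199/1696 = 0.11733; risk in control = 991/3419 = 0.28985.
Absolute risk reduction = 0.28985 − 0.11733 = 0.17252
NNT = 1 / ARR = 1 / 0.17252 = 5.797 → round up → 6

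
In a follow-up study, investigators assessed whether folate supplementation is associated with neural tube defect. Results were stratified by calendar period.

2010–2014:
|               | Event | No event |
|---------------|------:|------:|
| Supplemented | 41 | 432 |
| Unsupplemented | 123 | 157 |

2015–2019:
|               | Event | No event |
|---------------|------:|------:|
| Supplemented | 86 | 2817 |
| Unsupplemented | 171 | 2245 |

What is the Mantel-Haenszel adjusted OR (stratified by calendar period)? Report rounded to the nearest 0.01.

OR_MH = Σ(aᵢdᵢ/nᵢ) / Σ(bᵢcᵢ/nᵢ), where nᵢ is the stratum total.
Stratum 1 (2010–2014): n = 753; a·d/n = 41·157/753 = 8.5485; b·c/n = 432·123/753 = 70.5657
Stratum 2 (2015–2019): n = 5319; a·d/n = 86·2245/5319 = 36.2982; b·c/n = 2817·171/5319 = 90.5635
OR_MH = (8.5485 + 36.2982) / (70.5657 + 90.5635) = 44.8466 / 161.1292 = 0.27833

0.28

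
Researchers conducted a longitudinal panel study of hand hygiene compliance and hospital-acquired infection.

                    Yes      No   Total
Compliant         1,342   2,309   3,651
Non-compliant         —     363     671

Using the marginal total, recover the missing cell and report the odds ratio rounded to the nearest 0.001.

0.685

The missing cell is in the unexposed row: 671 − 363 = 308.
So a = 1342, b = 2309, c = 308, d = 363.
OR = (a·d)/(b·c) = (1342 × 363) / (2309 × 308) = 487146 / 711172 = 0.68499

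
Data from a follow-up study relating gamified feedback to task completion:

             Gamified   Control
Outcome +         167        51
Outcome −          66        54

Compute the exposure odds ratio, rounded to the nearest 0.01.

2.68

Reading the table with exposure as columns: a = 167 (Gamified, case), b = 66 (Gamified, non-case), c = 51 (Control, case), d = 54.
OR = (a·d)/(b·c) = (167 × 54) / (66 × 51) = 9018 / 3366 = 2.67914
The odds of task completion are about 2.68 times as high in the gamified group.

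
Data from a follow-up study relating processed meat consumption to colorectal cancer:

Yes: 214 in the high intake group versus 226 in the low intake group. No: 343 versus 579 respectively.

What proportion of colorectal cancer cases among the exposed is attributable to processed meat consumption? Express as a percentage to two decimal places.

26.93

From the description: a = 214, b = 343, c = 226, d = 579.
Risk in exposed = 214/557 = 0.38420; risk in unexposed = 226/805 = 0.28075.
RR = 0.38420/0.28075 = 1.36850
AR% = (RR − 1)/RR × 100 = (1.36850 − 1)/1.36850 × 100 = 26.9275%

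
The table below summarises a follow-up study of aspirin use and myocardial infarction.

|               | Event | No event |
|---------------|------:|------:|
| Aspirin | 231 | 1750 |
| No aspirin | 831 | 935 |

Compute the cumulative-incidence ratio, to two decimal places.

Cells: a = 231, b = 1750, c = 831, d = 935.
Risk in exposed = 231/1981 = 0.11661; risk in unexposed = 831/1766 = 0.47055.
RR = 0.11661 / 0.47055 = 0.24781
The risk is 75% lower among the exposed than among the unexposed.

0.25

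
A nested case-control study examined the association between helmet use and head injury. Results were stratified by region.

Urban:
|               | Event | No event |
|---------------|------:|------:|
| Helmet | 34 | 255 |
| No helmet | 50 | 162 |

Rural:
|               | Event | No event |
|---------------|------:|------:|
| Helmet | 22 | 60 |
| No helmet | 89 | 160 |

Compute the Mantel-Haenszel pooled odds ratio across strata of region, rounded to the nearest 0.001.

OR_MH = Σ(aᵢdᵢ/nᵢ) / Σ(bᵢcᵢ/nᵢ), where nᵢ is the stratum total.
Stratum 1 (Urban): n = 501; a·d/n = 34·162/501 = 10.9940; b·c/n = 255·50/501 = 25.4491
Stratum 2 (Rural): n = 331; a·d/n = 22·160/331 = 10.6344; b·c/n = 60·89/331 = 16.1329
OR_MH = (10.9940 + 10.6344) / (25.4491 + 16.1329) = 21.6285 / 41.5820 = 0.52014

0.520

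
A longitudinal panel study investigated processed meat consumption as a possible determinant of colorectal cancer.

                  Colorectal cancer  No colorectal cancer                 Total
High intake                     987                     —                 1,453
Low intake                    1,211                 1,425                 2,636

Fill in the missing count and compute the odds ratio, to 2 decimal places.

2.49

The missing cell is in the exposed row: 1453 − 987 = 466.
So a = 987, b = 466, c = 1211, d = 1425.
OR = (a·d)/(b·c) = (987 × 1425) / (466 × 1211) = 1406475 / 564326 = 2.49231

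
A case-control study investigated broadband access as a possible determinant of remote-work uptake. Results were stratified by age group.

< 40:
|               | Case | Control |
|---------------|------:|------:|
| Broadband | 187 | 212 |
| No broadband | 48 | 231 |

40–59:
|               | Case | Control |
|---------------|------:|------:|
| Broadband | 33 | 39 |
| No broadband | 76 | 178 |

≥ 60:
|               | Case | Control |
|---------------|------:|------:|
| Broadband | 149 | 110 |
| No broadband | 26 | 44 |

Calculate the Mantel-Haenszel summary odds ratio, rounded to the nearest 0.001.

OR_MH = Σ(aᵢdᵢ/nᵢ) / Σ(bᵢcᵢ/nᵢ), where nᵢ is the stratum total.
Stratum 1 (< 40): n = 678; a·d/n = 187·231/678 = 63.7124; b·c/n = 212·48/678 = 15.0088
Stratum 2 (40–59): n = 326; a·d/n = 33·178/326 = 18.0184; b·c/n = 39·76/326 = 9.0920
Stratum 3 (≥ 60): n = 329; a·d/n = 149·44/329 = 19.9271; b·c/n = 110·26/329 = 8.6930
OR_MH = (63.7124 + 18.0184 + 19.9271) / (15.0088 + 9.0920 + 8.6930) = 101.6578 / 32.7939 = 3.09990

3.100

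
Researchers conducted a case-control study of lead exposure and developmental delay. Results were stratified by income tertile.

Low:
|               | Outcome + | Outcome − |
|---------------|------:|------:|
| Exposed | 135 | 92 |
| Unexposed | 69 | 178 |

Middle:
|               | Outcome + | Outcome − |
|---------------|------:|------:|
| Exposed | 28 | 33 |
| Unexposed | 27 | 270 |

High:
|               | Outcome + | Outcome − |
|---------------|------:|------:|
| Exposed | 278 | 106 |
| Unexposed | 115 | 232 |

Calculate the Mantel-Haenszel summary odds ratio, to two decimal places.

OR_MH = Σ(aᵢdᵢ/nᵢ) / Σ(bᵢcᵢ/nᵢ), where nᵢ is the stratum total.
Stratum 1 (Low): n = 474; a·d/n = 135·178/474 = 50.6962; b·c/n = 92·69/474 = 13.3924
Stratum 2 (Middle): n = 358; a·d/n = 28·270/358 = 21.1173; b·c/n = 33·27/358 = 2.4888
Stratum 3 (High): n = 731; a·d/n = 278·232/731 = 88.2298; b·c/n = 106·115/731 = 16.6758
OR_MH = (50.6962 + 21.1173 + 88.2298) / (13.3924 + 2.4888 + 16.6758) = 160.0433 / 32.5570 = 4.91579

4.92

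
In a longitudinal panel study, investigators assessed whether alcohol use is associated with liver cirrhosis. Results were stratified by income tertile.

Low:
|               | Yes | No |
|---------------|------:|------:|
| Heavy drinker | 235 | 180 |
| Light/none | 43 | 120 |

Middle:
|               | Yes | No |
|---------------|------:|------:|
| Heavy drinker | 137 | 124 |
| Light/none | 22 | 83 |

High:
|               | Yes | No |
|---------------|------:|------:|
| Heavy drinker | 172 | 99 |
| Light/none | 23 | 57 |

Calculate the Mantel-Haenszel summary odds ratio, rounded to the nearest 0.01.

OR_MH = Σ(aᵢdᵢ/nᵢ) / Σ(bᵢcᵢ/nᵢ), where nᵢ is the stratum total.
Stratum 1 (Low): n = 578; a·d/n = 235·120/578 = 48.7889; b·c/n = 180·43/578 = 13.3910
Stratum 2 (Middle): n = 366; a·d/n = 137·83/366 = 31.0683; b·c/n = 124·22/366 = 7.4536
Stratum 3 (High): n = 351; a·d/n = 172·57/351 = 27.9316; b·c/n = 99·23/351 = 6.4872
OR_MH = (48.7889 + 31.0683 + 27.9316) / (13.3910 + 7.4536 + 6.4872) = 107.7889 / 27.3317 = 3.94373

3.94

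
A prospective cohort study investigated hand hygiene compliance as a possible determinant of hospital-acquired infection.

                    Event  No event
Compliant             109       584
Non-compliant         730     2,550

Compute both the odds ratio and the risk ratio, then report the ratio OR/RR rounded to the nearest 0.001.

Cells: a = 109, b = 584, c = 730, d = 2550.
OR = (109·2550)/(584·730) = 277950/426320 = 0.65198
Risk in exposed = 109/693 = 0.15729; risk in unexposed = 730/3280 = 0.22256; RR = 0.70671
OR/RR = 0.65198 / 0.70671 = 0.92254
The outcome is not rare, so the OR lies further from 1 than the RR.

0.923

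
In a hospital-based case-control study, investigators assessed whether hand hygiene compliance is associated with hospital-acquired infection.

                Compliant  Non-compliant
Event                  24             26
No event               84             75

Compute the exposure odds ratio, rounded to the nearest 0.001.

Reading the table with exposure as columns: a = 24 (Compliant, case), b = 84 (Compliant, non-case), c = 26 (Non-compliant, case), d = 75.
OR = (a·d)/(b·c) = (24 × 75) / (84 × 26) = 1800 / 2184 = 0.82418
Exposure is associated with lower odds of hospital-acquired infection (OR = 0.82 < 1).

0.824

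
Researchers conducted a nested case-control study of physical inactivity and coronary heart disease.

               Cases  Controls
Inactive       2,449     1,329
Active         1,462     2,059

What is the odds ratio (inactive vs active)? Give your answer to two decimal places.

2.60

Cells: a = 2449, b = 1329, c = 1462, d = 2059.
OR = (a·d)/(b·c) = (2449 × 2059) / (1329 × 1462) = 5042491 / 1942998 = 2.59521
The odds of coronary heart disease are about 2.60 times as high in the inactive group.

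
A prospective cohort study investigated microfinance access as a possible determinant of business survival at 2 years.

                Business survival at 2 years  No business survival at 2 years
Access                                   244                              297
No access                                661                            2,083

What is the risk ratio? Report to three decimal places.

1.872

Cells: a = 244, b = 297, c = 661, d = 2083.
Risk in exposed = 244/541 = 0.45102; risk in unexposed = 661/2744 = 0.24089.
RR = 0.45102 / 0.24089 = 1.87230
The risk among the exposed is 1.87 times that among the unexposed.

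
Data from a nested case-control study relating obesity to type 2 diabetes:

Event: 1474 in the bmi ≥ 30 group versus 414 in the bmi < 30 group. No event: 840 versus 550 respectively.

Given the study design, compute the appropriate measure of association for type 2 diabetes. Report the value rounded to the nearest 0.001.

2.331

From the description: a = 1474, b = 840, c = 414, d = 550.
This is a nested case-control study: participants were sampled on outcome status, so risks in the source population cannot be estimated directly — relative risk is not valid here. The odds ratio is the appropriate measure.
OR = (a·d)/(b·c) = (1474 × 550) / (840 × 414) = 810700 / 347760 = 2.33121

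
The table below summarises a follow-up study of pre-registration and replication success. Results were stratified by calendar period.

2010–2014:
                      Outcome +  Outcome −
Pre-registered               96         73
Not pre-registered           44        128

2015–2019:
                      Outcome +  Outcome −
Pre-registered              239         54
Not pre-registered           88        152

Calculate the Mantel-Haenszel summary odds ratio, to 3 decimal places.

5.683

OR_MH = Σ(aᵢdᵢ/nᵢ) / Σ(bᵢcᵢ/nᵢ), where nᵢ is the stratum total.
Stratum 1 (2010–2014): n = 341; a·d/n = 96·128/341 = 36.0352; b·c/n = 73·44/341 = 9.4194
Stratum 2 (2015–2019): n = 533; a·d/n = 239·152/533 = 68.1576; b·c/n = 54·88/533 = 8.9156
OR_MH = (36.0352 + 68.1576) / (9.4194 + 8.9156) = 104.1928 / 18.3349 = 5.68275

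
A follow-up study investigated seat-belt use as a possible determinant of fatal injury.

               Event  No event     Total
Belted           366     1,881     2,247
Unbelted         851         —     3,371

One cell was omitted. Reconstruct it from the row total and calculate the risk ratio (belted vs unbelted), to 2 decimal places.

The missing cell is in the unexposed row: 3371 − 851 = 2520.
So a = 366, b = 1881, c = 851, d = 2520.
RR = [a/(a+b)] / [c/(c+d)] = (366/2247) / (851/3371) = 0.16288/0.25245 = 0.64522

0.65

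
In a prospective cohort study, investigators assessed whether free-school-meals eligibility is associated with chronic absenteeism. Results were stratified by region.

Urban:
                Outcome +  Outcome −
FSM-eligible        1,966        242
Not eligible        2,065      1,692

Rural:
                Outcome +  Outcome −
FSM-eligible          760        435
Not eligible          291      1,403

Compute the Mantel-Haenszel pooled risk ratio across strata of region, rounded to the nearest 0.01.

1.90

RR_MH = Σ(aᵢ·n₀ᵢ/nᵢ) / Σ(cᵢ·n₁ᵢ/nᵢ), with n₁ᵢ = aᵢ+bᵢ (exposed), n₀ᵢ = cᵢ+dᵢ (unexposed), nᵢ = n₁ᵢ+n₀ᵢ.
Stratum 1 (Urban): n₁ = 2208, n₀ = 3757, n = 5965; a·n₀/n = 1966·3757/5965 = 1238.2669; c·n₁/n = 2065·2208/5965 = 764.3789
Stratum 2 (Rural): n₁ = 1195, n₀ = 1694, n = 2889; a·n₀/n = 760·1694/2889 = 445.6352; c·n₁/n = 291·1195/2889 = 120.3686
RR_MH = (1238.2669 + 445.6352) / (764.3789 + 120.3686) = 1683.9021 / 884.7475 = 1.90326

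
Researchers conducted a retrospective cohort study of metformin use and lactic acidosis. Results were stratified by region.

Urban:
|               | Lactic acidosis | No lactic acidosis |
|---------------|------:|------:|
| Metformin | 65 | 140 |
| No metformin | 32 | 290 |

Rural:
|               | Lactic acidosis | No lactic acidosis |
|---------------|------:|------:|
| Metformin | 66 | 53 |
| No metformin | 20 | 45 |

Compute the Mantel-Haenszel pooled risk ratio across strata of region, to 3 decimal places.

2.483

RR_MH = Σ(aᵢ·n₀ᵢ/nᵢ) / Σ(cᵢ·n₁ᵢ/nᵢ), with n₁ᵢ = aᵢ+bᵢ (exposed), n₀ᵢ = cᵢ+dᵢ (unexposed), nᵢ = n₁ᵢ+n₀ᵢ.
Stratum 1 (Urban): n₁ = 205, n₀ = 322, n = 527; a·n₀/n = 65·322/527 = 39.7154; c·n₁/n = 32·205/527 = 12.4478
Stratum 2 (Rural): n₁ = 119, n₀ = 65, n = 184; a·n₀/n = 66·65/184 = 23.3152; c·n₁/n = 20·119/184 = 12.9348
RR_MH = (39.7154 + 23.3152) / (12.4478 + 12.9348) = 63.0306 / 25.3826 = 2.48322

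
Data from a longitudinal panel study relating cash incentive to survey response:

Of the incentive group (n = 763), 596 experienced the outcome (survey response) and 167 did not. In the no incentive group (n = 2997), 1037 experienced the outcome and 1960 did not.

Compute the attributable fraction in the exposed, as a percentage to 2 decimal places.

From the description: a = 596, b = 167, c = 1037, d = 1960.
Risk in exposed = 596/763 = 0.78113; risk in unexposed = 1037/2997 = 0.34601.
RR = 0.78113/0.34601 = 2.25751
AR% = (RR − 1)/RR × 100 = (2.25751 − 1)/2.25751 × 100 = 55.7034%

55.70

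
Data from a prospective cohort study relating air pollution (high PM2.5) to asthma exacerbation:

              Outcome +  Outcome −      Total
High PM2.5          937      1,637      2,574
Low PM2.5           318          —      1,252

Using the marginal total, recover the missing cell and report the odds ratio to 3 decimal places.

The missing cell is in the unexposed row: 1252 − 318 = 934.
So a = 937, b = 1637, c = 318, d = 934.
OR = (a·d)/(b·c) = (937 × 934) / (1637 × 318) = 875158 / 520566 = 1.68117

1.681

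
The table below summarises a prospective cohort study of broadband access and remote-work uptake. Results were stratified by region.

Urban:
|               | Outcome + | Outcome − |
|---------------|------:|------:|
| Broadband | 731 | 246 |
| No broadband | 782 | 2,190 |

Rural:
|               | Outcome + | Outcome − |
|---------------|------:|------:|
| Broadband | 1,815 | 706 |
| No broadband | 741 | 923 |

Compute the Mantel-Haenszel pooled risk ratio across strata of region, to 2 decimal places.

RR_MH = Σ(aᵢ·n₀ᵢ/nᵢ) / Σ(cᵢ·n₁ᵢ/nᵢ), with n₁ᵢ = aᵢ+bᵢ (exposed), n₀ᵢ = cᵢ+dᵢ (unexposed), nᵢ = n₁ᵢ+n₀ᵢ.
Stratum 1 (Urban): n₁ = 977, n₀ = 2972, n = 3949; a·n₀/n = 731·2972/3949 = 550.1474; c·n₁/n = 782·977/3949 = 193.4702
Stratum 2 (Rural): n₁ = 2521, n₀ = 1664, n = 4185; a·n₀/n = 1815·1664/4185 = 721.6631; c·n₁/n = 741·2521/4185 = 446.3706
RR_MH = (550.1474 + 721.6631) / (193.4702 + 446.3706) = 1271.8105 / 639.8409 = 1.98770

1.99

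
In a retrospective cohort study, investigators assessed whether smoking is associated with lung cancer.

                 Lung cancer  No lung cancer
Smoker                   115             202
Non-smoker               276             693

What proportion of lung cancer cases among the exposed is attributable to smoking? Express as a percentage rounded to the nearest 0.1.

Cells: a = 115, b = 202, c = 276, d = 693.
Risk in exposed = 115/317 = 0.36278; risk in unexposed = 276/969 = 0.28483.
RR = 0.36278/0.28483 = 1.27366
AR% = (RR − 1)/RR × 100 = (1.27366 − 1)/1.27366 × 100 = 21.4861%

21.5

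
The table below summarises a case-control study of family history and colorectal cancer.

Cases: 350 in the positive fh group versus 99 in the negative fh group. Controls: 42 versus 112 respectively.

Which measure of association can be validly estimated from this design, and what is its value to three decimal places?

From the description: a = 350, b = 42, c = 99, d = 112.
This is a case-control study: participants were sampled on outcome status, so risks in the source population cannot be estimated directly — relative risk is not valid here. The odds ratio is the appropriate measure.
OR = (a·d)/(b·c) = (350 × 112) / (42 × 99) = 39200 / 4158 = 9.42761

9.428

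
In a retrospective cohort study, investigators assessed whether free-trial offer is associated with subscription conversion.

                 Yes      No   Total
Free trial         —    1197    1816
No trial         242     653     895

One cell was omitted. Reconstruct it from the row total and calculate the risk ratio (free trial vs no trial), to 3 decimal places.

The missing cell is in the exposed row: 1816 − 1197 = 619.
So a = 619, b = 1197, c = 242, d = 653.
RR = [a/(a+b)] / [c/(c+d)] = (619/1816) / (242/895) = 0.34086/0.27039 = 1.26062

1.261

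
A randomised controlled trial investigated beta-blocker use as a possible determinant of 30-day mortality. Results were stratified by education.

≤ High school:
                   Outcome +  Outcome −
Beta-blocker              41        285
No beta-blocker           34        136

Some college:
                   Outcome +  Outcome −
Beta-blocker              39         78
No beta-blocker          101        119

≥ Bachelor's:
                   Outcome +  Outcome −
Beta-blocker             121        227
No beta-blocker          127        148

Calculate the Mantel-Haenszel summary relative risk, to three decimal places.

RR_MH = Σ(aᵢ·n₀ᵢ/nᵢ) / Σ(cᵢ·n₁ᵢ/nᵢ), with n₁ᵢ = aᵢ+bᵢ (exposed), n₀ᵢ = cᵢ+dᵢ (unexposed), nᵢ = n₁ᵢ+n₀ᵢ.
Stratum 1 (≤ High school): n₁ = 326, n₀ = 170, n = 496; a·n₀/n = 41·170/496 = 14.0524; c·n₁/n = 34·326/496 = 22.3468
Stratum 2 (Some college): n₁ = 117, n₀ = 220, n = 337; a·n₀/n = 39·220/337 = 25.4599; c·n₁/n = 101·117/337 = 35.0653
Stratum 3 (≥ Bachelor's): n₁ = 348, n₀ = 275, n = 623; a·n₀/n = 121·275/623 = 53.4109; c·n₁/n = 127·348/623 = 70.9406
RR_MH = (14.0524 + 25.4599 + 53.4109) / (22.3468 + 35.0653 + 70.9406) = 92.9233 / 128.3527 = 0.72397

0.724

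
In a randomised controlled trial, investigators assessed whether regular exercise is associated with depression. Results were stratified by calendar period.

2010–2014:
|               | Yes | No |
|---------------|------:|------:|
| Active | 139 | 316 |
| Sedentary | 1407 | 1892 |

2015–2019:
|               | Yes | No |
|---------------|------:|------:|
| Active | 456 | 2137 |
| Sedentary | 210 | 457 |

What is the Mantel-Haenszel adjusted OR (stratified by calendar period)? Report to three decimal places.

OR_MH = Σ(aᵢdᵢ/nᵢ) / Σ(bᵢcᵢ/nᵢ), where nᵢ is the stratum total.
Stratum 1 (2010–2014): n = 3754; a·d/n = 139·1892/3754 = 70.0554; b·c/n = 316·1407/3754 = 118.4369
Stratum 2 (2015–2019): n = 3260; a·d/n = 456·457/3260 = 63.9239; b·c/n = 2137·210/3260 = 137.6595
OR_MH = (70.0554 + 63.9239) / (118.4369 + 137.6595) = 133.9793 / 256.0964 = 0.52316

0.523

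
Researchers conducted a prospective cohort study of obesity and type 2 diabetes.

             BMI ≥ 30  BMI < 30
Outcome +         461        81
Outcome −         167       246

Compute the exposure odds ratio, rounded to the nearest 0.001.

8.384

Reading the table with exposure as columns: a = 461 (BMI ≥ 30, case), b = 167 (BMI ≥ 30, non-case), c = 81 (BMI < 30, case), d = 246.
OR = (a·d)/(b·c) = (461 × 246) / (167 × 81) = 113406 / 13527 = 8.38368
The odds of type 2 diabetes are about 8.38 times as high in the bmi ≥ 30 group.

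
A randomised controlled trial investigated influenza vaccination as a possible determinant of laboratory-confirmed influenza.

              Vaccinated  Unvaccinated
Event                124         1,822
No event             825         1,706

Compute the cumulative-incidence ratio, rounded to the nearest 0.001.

Reading the table with exposure as columns: a = 124 (Vaccinated, case), b = 825 (Vaccinated, non-case), c = 1822 (Unvaccinated, case), d = 1706.
Risk in exposed = 124/949 = 0.13066; risk in unexposed = 1822/3528 = 0.51644.
RR = 0.13066 / 0.51644 = 0.25301
The risk is 75% lower among the exposed than among the unexposed.

0.253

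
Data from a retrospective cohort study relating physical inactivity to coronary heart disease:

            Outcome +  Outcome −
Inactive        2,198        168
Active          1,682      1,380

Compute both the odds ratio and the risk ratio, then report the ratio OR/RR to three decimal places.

Cells: a = 2198, b = 168, c = 1682, d = 1380.
OR = (2198·1380)/(168·1682) = 3033240/282576 = 10.73424
Risk in exposed = 2198/2366 = 0.92899; risk in unexposed = 1682/3062 = 0.54931; RR = 1.69119
OR/RR = 10.73424 / 1.69119 = 6.34716
The outcome is not rare, so the OR lies further from 1 than the RR.

6.347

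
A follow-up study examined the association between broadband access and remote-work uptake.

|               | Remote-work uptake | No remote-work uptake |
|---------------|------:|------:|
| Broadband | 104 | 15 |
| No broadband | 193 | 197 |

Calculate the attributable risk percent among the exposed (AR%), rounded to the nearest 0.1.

Cells: a = 104, b = 15, c = 193, d = 197.
Risk in exposed = 104/119 = 0.87395; risk in unexposed = 193/390 = 0.49487.
RR = 0.87395/0.49487 = 1.76601
AR% = (RR − 1)/RR × 100 = (1.76601 − 1)/1.76601 × 100 = 43.3752%

43.4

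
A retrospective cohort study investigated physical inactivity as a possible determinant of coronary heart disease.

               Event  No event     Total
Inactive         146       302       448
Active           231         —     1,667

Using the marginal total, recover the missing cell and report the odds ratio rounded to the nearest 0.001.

3.005

The missing cell is in the unexposed row: 1667 − 231 = 1436.
So a = 146, b = 302, c = 231, d = 1436.
OR = (a·d)/(b·c) = (146 × 1436) / (302 × 231) = 209656 / 69762 = 3.00530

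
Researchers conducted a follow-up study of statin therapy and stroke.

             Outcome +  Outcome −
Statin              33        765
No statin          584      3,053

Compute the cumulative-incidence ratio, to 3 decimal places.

0.258

Cells: a = 33, b = 765, c = 584, d = 3053.
Risk in exposed = 33/798 = 0.04135; risk in unexposed = 584/3637 = 0.16057.
RR = 0.04135 / 0.16057 = 0.25754
The risk is 74% lower among the exposed than among the unexposed.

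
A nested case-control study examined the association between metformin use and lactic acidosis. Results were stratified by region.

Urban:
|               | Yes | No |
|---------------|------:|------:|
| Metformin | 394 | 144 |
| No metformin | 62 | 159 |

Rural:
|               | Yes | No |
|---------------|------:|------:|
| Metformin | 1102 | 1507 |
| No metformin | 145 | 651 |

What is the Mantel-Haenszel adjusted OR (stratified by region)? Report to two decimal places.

3.86

OR_MH = Σ(aᵢdᵢ/nᵢ) / Σ(bᵢcᵢ/nᵢ), where nᵢ is the stratum total.
Stratum 1 (Urban): n = 759; a·d/n = 394·159/759 = 82.5375; b·c/n = 144·62/759 = 11.7628
Stratum 2 (Rural): n = 3405; a·d/n = 1102·651/3405 = 210.6907; b·c/n = 1507·145/3405 = 64.1747
OR_MH = (82.5375 + 210.6907) / (11.7628 + 64.1747) = 293.2283 / 75.9376 = 3.86144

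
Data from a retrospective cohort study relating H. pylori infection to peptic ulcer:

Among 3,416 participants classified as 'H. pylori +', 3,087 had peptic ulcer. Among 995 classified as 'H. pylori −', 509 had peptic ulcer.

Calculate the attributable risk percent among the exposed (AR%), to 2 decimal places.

From the description: a = 3087, b = 329, c = 509, d = 486.
Risk in exposed = 3087/3416 = 0.90369; risk in unexposed = 509/995 = 0.51156.
RR = 0.90369/0.51156 = 1.76654
AR% = (RR − 1)/RR × 100 = (1.76654 − 1)/1.76654 × 100 = 43.3922%

43.39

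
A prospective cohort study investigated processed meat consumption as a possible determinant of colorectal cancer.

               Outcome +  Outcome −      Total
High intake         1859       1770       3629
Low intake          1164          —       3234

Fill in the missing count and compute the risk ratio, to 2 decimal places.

1.42

The missing cell is in the unexposed row: 3234 − 1164 = 2070.
So a = 1859, b = 1770, c = 1164, d = 2070.
RR = [a/(a+b)] / [c/(c+d)] = (1859/3629) / (1164/3234) = 0.51226/0.35993 = 1.42324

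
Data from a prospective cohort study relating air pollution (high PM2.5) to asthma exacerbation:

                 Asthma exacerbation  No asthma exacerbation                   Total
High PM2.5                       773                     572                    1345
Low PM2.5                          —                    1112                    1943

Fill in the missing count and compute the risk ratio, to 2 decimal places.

1.34

The missing cell is in the unexposed row: 1943 − 1112 = 831.
So a = 773, b = 572, c = 831, d = 1112.
RR = [a/(a+b)] / [c/(c+d)] = (773/1345) / (831/1943) = 0.57472/0.42769 = 1.34378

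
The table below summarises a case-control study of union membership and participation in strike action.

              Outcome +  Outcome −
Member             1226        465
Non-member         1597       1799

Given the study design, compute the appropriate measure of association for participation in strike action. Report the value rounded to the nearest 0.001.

2.970

Cells: a = 1226, b = 465, c = 1597, d = 1799.
This is a case-control study: participants were sampled on outcome status, so risks in the source population cannot be estimated directly — relative risk is not valid here. The odds ratio is the appropriate measure.
OR = (a·d)/(b·c) = (1226 × 1799) / (465 × 1597) = 2205574 / 742605 = 2.97005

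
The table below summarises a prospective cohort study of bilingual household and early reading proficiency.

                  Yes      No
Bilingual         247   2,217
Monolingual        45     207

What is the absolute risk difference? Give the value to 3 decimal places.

Cells: a = 247, b = 2217, c = 45, d = 207.
Risk in exposed = 247/2464 = 0.100244; risk in unexposed = 45/252 = 0.178571.
Risk difference = 0.100244 − 0.178571 = -0.078328

-0.078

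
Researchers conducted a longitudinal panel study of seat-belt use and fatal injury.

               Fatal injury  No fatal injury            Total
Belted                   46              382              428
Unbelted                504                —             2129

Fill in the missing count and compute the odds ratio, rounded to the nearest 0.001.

The missing cell is in the unexposed row: 2129 − 504 = 1625.
So a = 46, b = 382, c = 504, d = 1625.
OR = (a·d)/(b·c) = (46 × 1625) / (382 × 504) = 74750 / 192528 = 0.38826

0.388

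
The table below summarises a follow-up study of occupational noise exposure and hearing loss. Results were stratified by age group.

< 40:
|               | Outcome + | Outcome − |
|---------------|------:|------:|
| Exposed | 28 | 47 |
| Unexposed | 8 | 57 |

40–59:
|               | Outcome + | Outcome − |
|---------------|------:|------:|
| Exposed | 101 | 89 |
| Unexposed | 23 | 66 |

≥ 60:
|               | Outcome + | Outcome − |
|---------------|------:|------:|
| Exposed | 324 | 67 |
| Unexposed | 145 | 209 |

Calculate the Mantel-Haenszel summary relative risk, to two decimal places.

RR_MH = Σ(aᵢ·n₀ᵢ/nᵢ) / Σ(cᵢ·n₁ᵢ/nᵢ), with n₁ᵢ = aᵢ+bᵢ (exposed), n₀ᵢ = cᵢ+dᵢ (unexposed), nᵢ = n₁ᵢ+n₀ᵢ.
Stratum 1 (< 40): n₁ = 75, n₀ = 65, n = 140; a·n₀/n = 28·65/140 = 13.0000; c·n₁/n = 8·75/140 = 4.2857
Stratum 2 (40–59): n₁ = 190, n₀ = 89, n = 279; a·n₀/n = 101·89/279 = 32.2186; c·n₁/n = 23·190/279 = 15.6631
Stratum 3 (≥ 60): n₁ = 391, n₀ = 354, n = 745; a·n₀/n = 324·354/745 = 153.9544; c·n₁/n = 145·391/745 = 76.1007
RR_MH = (13.0000 + 32.2186 + 153.9544) / (4.2857 + 15.6631 + 76.1007) = 199.1730 / 96.0495 = 2.07365

2.07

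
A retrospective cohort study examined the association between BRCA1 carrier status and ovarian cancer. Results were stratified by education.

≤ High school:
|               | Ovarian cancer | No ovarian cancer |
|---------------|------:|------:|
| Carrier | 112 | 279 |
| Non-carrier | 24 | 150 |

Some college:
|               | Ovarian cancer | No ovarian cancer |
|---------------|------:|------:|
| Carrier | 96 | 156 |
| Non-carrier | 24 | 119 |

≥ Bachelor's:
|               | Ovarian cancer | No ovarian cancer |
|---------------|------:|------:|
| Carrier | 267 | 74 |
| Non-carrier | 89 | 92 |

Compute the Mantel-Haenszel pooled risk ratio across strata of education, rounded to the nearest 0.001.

1.797

RR_MH = Σ(aᵢ·n₀ᵢ/nᵢ) / Σ(cᵢ·n₁ᵢ/nᵢ), with n₁ᵢ = aᵢ+bᵢ (exposed), n₀ᵢ = cᵢ+dᵢ (unexposed), nᵢ = n₁ᵢ+n₀ᵢ.
Stratum 1 (≤ High school): n₁ = 391, n₀ = 174, n = 565; a·n₀/n = 112·174/565 = 34.4920; c·n₁/n = 24·391/565 = 16.6088
Stratum 2 (Some college): n₁ = 252, n₀ = 143, n = 395; a·n₀/n = 96·143/395 = 34.7544; c·n₁/n = 24·252/395 = 15.3114
Stratum 3 (≥ Bachelor's): n₁ = 341, n₀ = 181, n = 522; a·n₀/n = 267·181/522 = 92.5805; c·n₁/n = 89·341/522 = 58.1398
RR_MH = (34.4920 + 34.7544 + 92.5805) / (16.6088 + 15.3114 + 58.1398) = 161.8269 / 90.0601 = 1.79688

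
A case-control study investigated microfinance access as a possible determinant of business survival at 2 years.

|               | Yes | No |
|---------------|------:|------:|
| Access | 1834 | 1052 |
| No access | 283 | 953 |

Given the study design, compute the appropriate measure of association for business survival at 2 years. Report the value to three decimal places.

Cells: a = 1834, b = 1052, c = 283, d = 953.
This is a case-control study: participants were sampled on outcome status, so risks in the source population cannot be estimated directly — relative risk is not valid here. The odds ratio is the appropriate measure.
OR = (a·d)/(b·c) = (1834 × 953) / (1052 × 283) = 1747802 / 297716 = 5.87070

5.871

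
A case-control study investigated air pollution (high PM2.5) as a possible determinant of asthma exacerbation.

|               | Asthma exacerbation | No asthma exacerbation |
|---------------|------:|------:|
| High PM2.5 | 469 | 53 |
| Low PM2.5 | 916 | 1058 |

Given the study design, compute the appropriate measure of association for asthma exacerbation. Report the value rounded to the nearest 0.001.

Cells: a = 469, b = 53, c = 916, d = 1058.
This is a case-control study: participants were sampled on outcome status, so risks in the source population cannot be estimated directly — relative risk is not valid here. The odds ratio is the appropriate measure.
OR = (a·d)/(b·c) = (469 × 1058) / (53 × 916) = 496202 / 48548 = 10.22085

10.221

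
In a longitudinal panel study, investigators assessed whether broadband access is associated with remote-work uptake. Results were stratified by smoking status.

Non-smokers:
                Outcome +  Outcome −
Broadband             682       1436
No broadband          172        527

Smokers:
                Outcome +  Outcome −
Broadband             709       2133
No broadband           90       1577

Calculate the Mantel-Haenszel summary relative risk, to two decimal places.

RR_MH = Σ(aᵢ·n₀ᵢ/nᵢ) / Σ(cᵢ·n₁ᵢ/nᵢ), with n₁ᵢ = aᵢ+bᵢ (exposed), n₀ᵢ = cᵢ+dᵢ (unexposed), nᵢ = n₁ᵢ+n₀ᵢ.
Stratum 1 (Non-smokers): n₁ = 2118, n₀ = 699, n = 2817; a·n₀/n = 682·699/2817 = 169.2290; c·n₁/n = 172·2118/2817 = 129.3206
Stratum 2 (Smokers): n₁ = 2842, n₀ = 1667, n = 4509; a·n₀/n = 709·1667/4509 = 262.1209; c·n₁/n = 90·2842/4509 = 56.7265
RR_MH = (169.2290 + 262.1209) / (129.3206 + 56.7265) = 431.3498 / 186.0471 = 2.31850

2.32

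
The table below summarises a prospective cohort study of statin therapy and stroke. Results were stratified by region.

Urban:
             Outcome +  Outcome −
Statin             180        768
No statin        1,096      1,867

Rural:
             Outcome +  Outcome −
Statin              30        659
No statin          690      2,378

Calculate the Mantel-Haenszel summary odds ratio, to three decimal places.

OR_MH = Σ(aᵢdᵢ/nᵢ) / Σ(bᵢcᵢ/nᵢ), where nᵢ is the stratum total.
Stratum 1 (Urban): n = 3911; a·d/n = 180·1867/3911 = 85.9269; b·c/n = 768·1096/3911 = 215.2207
Stratum 2 (Rural): n = 3757; a·d/n = 30·2378/3757 = 18.9886; b·c/n = 659·690/3757 = 121.0301
OR_MH = (85.9269 + 18.9886) / (215.2207 + 121.0301) = 104.9154 / 336.2507 = 0.31202

0.312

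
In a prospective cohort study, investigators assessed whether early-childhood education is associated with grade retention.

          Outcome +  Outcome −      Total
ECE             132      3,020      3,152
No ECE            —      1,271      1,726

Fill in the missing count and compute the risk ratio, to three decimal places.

The missing cell is in the unexposed row: 1726 − 1271 = 455.
So a = 132, b = 3020, c = 455, d = 1271.
RR = [a/(a+b)] / [c/(c+d)] = (132/3152) / (455/1726) = 0.04188/0.26362 = 0.15886

0.159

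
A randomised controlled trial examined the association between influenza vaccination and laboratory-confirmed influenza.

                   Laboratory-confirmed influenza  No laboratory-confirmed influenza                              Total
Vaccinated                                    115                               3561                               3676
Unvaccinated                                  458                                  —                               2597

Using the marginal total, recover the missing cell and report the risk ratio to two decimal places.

The missing cell is in the unexposed row: 2597 − 458 = 2139.
So a = 115, b = 3561, c = 458, d = 2139.
RR = [a/(a+b)] / [c/(c+d)] = (115/3676) / (458/2597) = 0.03128/0.17636 = 0.17739

0.18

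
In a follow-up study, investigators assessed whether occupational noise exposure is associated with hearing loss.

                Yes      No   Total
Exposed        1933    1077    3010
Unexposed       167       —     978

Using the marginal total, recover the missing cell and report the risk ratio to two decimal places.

3.76

The missing cell is in the unexposed row: 978 − 167 = 811.
So a = 1933, b = 1077, c = 167, d = 811.
RR = [a/(a+b)] / [c/(c+d)] = (1933/3010) / (167/978) = 0.64219/0.17076 = 3.76086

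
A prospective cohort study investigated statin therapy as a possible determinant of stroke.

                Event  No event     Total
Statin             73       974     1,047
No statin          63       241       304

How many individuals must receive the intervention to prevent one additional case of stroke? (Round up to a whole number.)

Risk in treated group = 73/1047 = 0.06972; risk in control = 63/304 = 0.20724.
Absolute risk reduction = 0.20724 − 0.06972 = 0.13751
NNT = 1 / ARR = 1 / 0.13751 = 7.272 → round up → 8

8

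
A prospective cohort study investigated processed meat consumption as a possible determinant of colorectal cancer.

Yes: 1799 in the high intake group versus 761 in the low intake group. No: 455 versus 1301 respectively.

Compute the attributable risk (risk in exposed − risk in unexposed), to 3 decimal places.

From the description: a = 1799, b = 455, c = 761, d = 1301.
Risk in exposed = 1799/2254 = 0.798137; risk in unexposed = 761/2062 = 0.369059.
Risk difference = 0.798137 − 0.369059 = 0.429077

0.429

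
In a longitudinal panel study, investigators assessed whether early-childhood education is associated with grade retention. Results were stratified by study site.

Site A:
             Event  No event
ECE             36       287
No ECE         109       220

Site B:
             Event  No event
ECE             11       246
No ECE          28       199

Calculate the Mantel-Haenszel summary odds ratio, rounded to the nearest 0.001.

0.268

OR_MH = Σ(aᵢdᵢ/nᵢ) / Σ(bᵢcᵢ/nᵢ), where nᵢ is the stratum total.
Stratum 1 (Site A): n = 652; a·d/n = 36·220/652 = 12.1472; b·c/n = 287·109/652 = 47.9801
Stratum 2 (Site B): n = 484; a·d/n = 11·199/484 = 4.5227; b·c/n = 246·28/484 = 14.2314
OR_MH = (12.1472 + 4.5227) / (47.9801 + 14.2314) = 16.6700 / 62.2115 = 0.26796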